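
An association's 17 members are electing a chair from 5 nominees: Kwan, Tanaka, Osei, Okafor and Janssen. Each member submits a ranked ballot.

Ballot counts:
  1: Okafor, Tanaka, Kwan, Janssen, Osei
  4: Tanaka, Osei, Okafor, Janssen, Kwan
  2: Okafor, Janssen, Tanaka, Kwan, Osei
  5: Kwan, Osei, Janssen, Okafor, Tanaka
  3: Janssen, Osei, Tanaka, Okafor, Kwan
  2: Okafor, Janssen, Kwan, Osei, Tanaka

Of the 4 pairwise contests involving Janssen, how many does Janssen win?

Janssen against each rival (17 voters):
Janssen vs Kwan: Janssen wins 11–6.
Janssen vs Tanaka: Janssen preferred on 2+5+3+2 = 12 ballots; Janssen wins 12–5.
Janssen vs Osei: Janssen is ranked higher on 1+2+3+2 = 8 ballots, Osei on 9. Osei wins 9–8.
Janssen vs Okafor: Okafor wins 9–8.
Janssen beats Kwan, Tanaka; loses to Osei, Okafor — 2 pairwise wins.

2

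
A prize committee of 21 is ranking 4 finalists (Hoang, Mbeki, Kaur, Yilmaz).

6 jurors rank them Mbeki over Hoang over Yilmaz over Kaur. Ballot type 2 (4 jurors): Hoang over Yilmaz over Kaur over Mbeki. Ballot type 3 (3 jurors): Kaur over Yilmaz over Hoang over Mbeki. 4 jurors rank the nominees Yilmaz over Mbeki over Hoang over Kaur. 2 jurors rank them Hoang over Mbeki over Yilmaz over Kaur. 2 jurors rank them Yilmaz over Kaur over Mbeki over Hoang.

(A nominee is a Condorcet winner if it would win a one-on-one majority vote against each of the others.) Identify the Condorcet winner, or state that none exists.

none

Head-to-head results (21 jurors):
Hoang vs Mbeki: Hoang is ranked higher on 4+3+2 = 9 ballots, Mbeki on 12. Mbeki wins 12–9.
Hoang vs Kaur: 6+4+4+2 = 16 for Hoang, 5 for Kaur — Hoang by 16–5.
Hoang vs Yilmaz: 12 to 9, Hoang.
Mbeki vs Kaur: Mbeki preferred on 6+4+2 = 12 ballots; Mbeki wins 12–9.
Mbeki vs Yilmaz: Mbeki preferred on 6+2 = 8 ballots; Yilmaz wins 13–8.
Kaur vs Yilmaz: Kaur preferred on 3 ballots; Yilmaz wins 18–3.
Every nominee loses at least once (Hoang loses to Mbeki; Mbeki loses to Yilmaz; Kaur loses to Hoang; Yilmaz loses to Hoang). The majority relation contains the cycle Hoang → Yilmaz → Mbeki → Hoang, so there is no Condorcet winner.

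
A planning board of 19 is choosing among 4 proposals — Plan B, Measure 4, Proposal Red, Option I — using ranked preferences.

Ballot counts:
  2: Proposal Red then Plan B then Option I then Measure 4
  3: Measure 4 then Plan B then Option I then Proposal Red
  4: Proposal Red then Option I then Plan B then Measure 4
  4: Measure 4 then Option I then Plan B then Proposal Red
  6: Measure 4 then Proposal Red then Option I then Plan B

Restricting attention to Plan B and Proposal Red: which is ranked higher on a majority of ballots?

Ballots ranking Plan B above Proposal Red: 3 + 4 = 7.
Ballots ranking Proposal Red above Plan B: 19 − 7 = 12.
Proposal Red wins the head-to-head 12–7.

Proposal Red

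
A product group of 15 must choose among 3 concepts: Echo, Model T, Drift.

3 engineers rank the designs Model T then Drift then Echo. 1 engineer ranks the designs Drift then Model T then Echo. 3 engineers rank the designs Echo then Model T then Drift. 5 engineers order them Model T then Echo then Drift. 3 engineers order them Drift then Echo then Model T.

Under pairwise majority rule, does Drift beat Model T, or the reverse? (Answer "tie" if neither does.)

Ballots ranking Drift above Model T: 1 + 3 = 4.
Ballots ranking Model T above Drift: 15 − 4 = 11.
Model T wins the head-to-head 11–4.

Model T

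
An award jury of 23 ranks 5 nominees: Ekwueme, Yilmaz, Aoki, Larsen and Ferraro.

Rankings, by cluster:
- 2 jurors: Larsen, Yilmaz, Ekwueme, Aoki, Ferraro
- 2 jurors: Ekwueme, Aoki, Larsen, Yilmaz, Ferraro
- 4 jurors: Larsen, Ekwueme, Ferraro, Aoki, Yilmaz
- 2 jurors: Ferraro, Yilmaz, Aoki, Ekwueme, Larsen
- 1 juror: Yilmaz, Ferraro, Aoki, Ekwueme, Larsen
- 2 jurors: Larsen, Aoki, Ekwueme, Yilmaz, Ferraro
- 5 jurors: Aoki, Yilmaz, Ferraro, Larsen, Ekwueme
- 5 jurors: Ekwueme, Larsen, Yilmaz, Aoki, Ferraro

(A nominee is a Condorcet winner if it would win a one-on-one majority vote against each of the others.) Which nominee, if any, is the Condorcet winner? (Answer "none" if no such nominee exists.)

Larsen

Head-to-head results (23 jurors):
Ekwueme vs Yilmaz: Ekwueme is ranked higher on 2+4+2+5 = 13 ballots, Yilmaz on 10. Ekwueme wins 13–10.
Ekwueme vs Aoki: Ekwueme preferred on 2+2+4+5 = 13 ballots; Ekwueme wins 13–10.
Ekwueme vs Larsen: 10 to 13, Larsen.
Ekwueme vs Ferraro: 15 to 8, Ekwueme.
Yilmaz vs Aoki: Yilmaz is ranked higher on 2+2+1+5 = 10 ballots, Aoki on 13. Aoki wins 13–10.
Yilmaz vs Larsen: Yilmaz preferred on 2+1+5 = 8 ballots; Larsen wins 15–8.
Yilmaz vs Ferraro: Yilmaz preferred on 2+2+1+2+5+5 = 17 ballots; Yilmaz wins 17–6.
Aoki vs Larsen: 10 to 13, Larsen.
Aoki vs Ferraro: 2+2+2+5+5 = 16 for Aoki, 7 for Ferraro — Aoki by 16–7.
Larsen vs Ferraro: Larsen is ranked higher on 2+2+4+2+5 = 15 ballots, Ferraro on 8. Larsen wins 15–8.
Only Larsen has no losses; Larsen is the Condorcet winner.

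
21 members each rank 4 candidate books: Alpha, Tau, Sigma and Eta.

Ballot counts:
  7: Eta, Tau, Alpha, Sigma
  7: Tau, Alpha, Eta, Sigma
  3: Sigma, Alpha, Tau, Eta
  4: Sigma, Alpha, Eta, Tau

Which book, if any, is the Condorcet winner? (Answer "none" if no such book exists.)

Check each pair by majority over 21 ballots:
Alpha vs Tau: Alpha preferred on 3+4 = 7 ballots; Tau wins 14–7.
Alpha vs Sigma: 7+7 = 14 for Alpha, 7 for Sigma — Alpha by 14–7.
Alpha vs Eta: 14 to 7, Alpha.
Tau vs Sigma: Tau preferred on 7+7 = 14 ballots; Tau wins 14–7.
Tau vs Eta: Eta wins 11–10.
Sigma vs Eta: Sigma is ranked higher on 3+4 = 7 ballots, Eta on 14. Eta wins 14–7.
Every book loses at least once (Alpha loses to Tau; Tau loses to Eta; Sigma loses to Alpha; Eta loses to Alpha). The majority relation contains the cycle Alpha beats Eta beats Tau beats Alpha, so there is no Condorcet winner.

none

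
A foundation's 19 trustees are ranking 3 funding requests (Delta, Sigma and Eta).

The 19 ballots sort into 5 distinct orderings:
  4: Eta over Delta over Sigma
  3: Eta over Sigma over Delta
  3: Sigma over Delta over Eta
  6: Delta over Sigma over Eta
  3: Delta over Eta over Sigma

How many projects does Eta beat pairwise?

1

Eta against each rival (19 reviewers):
Eta vs Delta: 7 to 12, Delta.
Eta vs Sigma: 10 to 9, Eta.
Eta beats Sigma; loses to Delta — 1 pairwise win.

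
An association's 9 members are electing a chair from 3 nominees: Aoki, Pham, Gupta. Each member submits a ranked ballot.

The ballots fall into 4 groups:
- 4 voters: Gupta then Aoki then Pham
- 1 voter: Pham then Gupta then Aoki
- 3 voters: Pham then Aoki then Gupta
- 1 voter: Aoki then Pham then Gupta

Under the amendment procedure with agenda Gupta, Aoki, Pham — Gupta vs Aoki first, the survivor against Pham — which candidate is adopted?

Round 1: Gupta vs Aoki — 5–4, Gupta advances.
Round 2: Gupta vs Pham — 4–5, Pham advances.
Pham survives the agenda.

Pham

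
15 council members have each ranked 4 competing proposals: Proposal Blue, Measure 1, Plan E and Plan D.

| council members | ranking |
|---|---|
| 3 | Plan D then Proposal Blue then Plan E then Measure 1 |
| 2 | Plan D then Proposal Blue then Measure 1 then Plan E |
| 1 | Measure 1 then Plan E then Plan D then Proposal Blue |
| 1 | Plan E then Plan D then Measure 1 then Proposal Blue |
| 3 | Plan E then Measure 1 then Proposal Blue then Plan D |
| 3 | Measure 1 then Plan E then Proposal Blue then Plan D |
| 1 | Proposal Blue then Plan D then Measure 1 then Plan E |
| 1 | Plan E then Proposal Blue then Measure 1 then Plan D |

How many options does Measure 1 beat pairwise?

Measure 1 against each rival (15 council members):
Measure 1 vs Proposal Blue: Measure 1 wins 8–7.
Measure 1 vs Plan E: Plan E, 8–7.
Measure 1 vs Plan D: Measure 1 wins 8–7.
Measure 1 beats Proposal Blue, Plan D; loses to Plan E — 2 pairwise wins.

2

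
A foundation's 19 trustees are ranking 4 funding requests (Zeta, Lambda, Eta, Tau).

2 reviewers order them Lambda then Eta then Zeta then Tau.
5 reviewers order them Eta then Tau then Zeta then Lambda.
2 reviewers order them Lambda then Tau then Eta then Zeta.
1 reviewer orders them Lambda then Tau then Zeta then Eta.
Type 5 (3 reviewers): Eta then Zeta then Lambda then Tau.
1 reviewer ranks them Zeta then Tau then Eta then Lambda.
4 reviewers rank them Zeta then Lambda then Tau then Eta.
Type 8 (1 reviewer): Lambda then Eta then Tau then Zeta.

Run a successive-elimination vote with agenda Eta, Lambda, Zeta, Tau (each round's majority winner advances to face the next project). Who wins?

Round 1: Eta vs Lambda — 9–10, Lambda advances.
Round 2: Lambda vs Zeta — 6–13, Zeta advances.
Round 3: Zeta vs Tau — 10–9, Zeta advances.
Zeta survives the agenda.

Zeta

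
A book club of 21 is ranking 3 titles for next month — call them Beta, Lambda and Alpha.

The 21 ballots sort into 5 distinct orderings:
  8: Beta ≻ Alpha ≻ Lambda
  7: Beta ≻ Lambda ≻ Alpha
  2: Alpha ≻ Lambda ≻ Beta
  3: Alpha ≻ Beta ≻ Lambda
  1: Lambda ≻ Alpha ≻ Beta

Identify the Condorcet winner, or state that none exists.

Pairwise majorities:
Beta vs Lambda: Beta wins 18–3.
Beta vs Alpha: Beta, 15–6.
Lambda–Alpha: Alpha 13–8.
Only Beta has no losses; Beta is the Condorcet winner.

Beta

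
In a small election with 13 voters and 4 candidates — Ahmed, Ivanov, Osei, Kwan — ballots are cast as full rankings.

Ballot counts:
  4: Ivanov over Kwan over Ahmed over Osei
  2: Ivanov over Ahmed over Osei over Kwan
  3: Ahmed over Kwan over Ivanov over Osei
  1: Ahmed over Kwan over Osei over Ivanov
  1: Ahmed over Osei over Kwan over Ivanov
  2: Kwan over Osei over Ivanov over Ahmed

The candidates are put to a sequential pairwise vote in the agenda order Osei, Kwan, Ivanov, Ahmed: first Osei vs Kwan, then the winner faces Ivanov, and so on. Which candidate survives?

Ahmed

Round 1: Osei vs Kwan — 3–10, Kwan advances.
Round 2: Kwan vs Ivanov — 7–6, Kwan advances.
Round 3: Kwan vs Ahmed — 6–7, Ahmed advances.
Ahmed survives the agenda.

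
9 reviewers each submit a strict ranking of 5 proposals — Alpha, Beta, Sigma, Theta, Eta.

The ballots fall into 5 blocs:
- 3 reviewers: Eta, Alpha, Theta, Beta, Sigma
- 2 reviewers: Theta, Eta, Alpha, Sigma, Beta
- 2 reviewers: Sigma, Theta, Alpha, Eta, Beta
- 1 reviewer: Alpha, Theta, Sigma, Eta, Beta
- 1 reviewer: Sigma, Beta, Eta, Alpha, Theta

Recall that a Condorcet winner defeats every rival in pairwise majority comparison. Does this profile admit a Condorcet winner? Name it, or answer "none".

Head-to-head results (9 reviewers):
Alpha vs Beta: Alpha is ranked higher on 3+2+2+1 = 8 ballots, Beta on 1. Alpha wins 8–1.
Alpha vs Sigma: 6 to 3, Alpha.
Alpha vs Theta: 5 to 4, Alpha.
Alpha vs Eta: Alpha is ranked higher on 2+1 = 3 ballots, Eta on 6. Eta wins 6–3.
Beta vs Sigma: Beta preferred on 3 ballots; Sigma wins 6–3.
Beta vs Theta: Beta is ranked higher on 1 ballot, Theta on 8. Theta wins 8–1.
Beta vs Eta: 1 to 8, Eta.
Sigma vs Theta: Sigma preferred on 2+1 = 3 ballots; Theta wins 6–3.
Sigma vs Eta: Sigma is ranked higher on 2+1+1 = 4 ballots, Eta on 5. Eta wins 5–4.
Theta vs Eta: 2+2+1 = 5 for Theta, 4 for Eta — Theta by 5–4.
No project is unbeaten: Alpha loses to Eta; Beta loses to Alpha; Sigma loses to Alpha; Theta loses to Alpha; Eta loses to Theta. In particular Alpha beats Theta beats Eta beats Alpha is a majority cycle — no Condorcet winner exists.

none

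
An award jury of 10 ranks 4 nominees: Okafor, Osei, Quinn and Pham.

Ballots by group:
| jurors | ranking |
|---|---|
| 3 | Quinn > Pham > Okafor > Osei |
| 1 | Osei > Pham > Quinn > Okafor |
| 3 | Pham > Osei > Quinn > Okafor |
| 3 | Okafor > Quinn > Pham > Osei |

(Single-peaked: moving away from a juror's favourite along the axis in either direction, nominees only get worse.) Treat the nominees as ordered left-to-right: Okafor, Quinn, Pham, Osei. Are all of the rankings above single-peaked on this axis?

yes

Axis positions: Okafor=1, Quinn=2, Pham=3, Osei=4.
Group 1 (peak Quinn at position 2): ranking walks positions 2-3-1-4, expanding outward from the peak — single-peaked.
Group 2 (peak Osei at position 4): ranking walks positions 4-3-2-1, expanding outward from the peak — single-peaked.
Group 3 (peak Pham at position 3): ranking walks positions 3-4-2-1, expanding outward from the peak — single-peaked.
Group 4 (peak Okafor at position 1): ranking walks positions 1-2-3-4, expanding outward from the peak — single-peaked.
Every ranking is single-peaked on this axis.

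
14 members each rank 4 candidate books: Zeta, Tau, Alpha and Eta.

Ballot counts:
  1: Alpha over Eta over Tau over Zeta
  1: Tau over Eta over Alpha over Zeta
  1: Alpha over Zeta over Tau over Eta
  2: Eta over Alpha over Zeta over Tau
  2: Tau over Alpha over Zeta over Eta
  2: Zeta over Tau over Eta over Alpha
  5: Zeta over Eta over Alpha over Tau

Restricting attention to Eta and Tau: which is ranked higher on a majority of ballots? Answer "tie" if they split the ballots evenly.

Eta

Ballots ranking Eta above Tau: 1 + 2 + 5 = 8.
Ballots ranking Tau above Eta: 14 − 8 = 6.
Eta wins the head-to-head 8–6.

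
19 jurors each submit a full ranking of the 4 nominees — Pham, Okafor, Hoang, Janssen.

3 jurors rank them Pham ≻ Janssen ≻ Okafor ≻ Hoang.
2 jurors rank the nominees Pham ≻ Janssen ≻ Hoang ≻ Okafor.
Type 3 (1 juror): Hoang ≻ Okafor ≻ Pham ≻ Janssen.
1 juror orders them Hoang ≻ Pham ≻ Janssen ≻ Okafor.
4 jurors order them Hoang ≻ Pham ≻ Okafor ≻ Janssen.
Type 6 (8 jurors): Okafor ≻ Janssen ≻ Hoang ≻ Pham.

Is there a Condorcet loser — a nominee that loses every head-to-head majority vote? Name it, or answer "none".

Head-to-head results (19 jurors):
Pham vs Okafor: 3+2+1+4 = 10 for Pham, 9 for Okafor — Pham by 10–9.
Pham vs Hoang: 5 to 14, Hoang.
Pham vs Janssen: Pham wins 11–8.
Okafor vs Hoang: 3+8 = 11 for Okafor, 8 for Hoang — Okafor by 11–8.
Okafor–Janssen: Okafor 13–6.
Hoang vs Janssen: Janssen wins 13–6.
No nominee is winless: Pham beats Okafor; Okafor beats Hoang; Hoang beats Pham; Janssen beats Hoang. There is no Condorcet loser.

none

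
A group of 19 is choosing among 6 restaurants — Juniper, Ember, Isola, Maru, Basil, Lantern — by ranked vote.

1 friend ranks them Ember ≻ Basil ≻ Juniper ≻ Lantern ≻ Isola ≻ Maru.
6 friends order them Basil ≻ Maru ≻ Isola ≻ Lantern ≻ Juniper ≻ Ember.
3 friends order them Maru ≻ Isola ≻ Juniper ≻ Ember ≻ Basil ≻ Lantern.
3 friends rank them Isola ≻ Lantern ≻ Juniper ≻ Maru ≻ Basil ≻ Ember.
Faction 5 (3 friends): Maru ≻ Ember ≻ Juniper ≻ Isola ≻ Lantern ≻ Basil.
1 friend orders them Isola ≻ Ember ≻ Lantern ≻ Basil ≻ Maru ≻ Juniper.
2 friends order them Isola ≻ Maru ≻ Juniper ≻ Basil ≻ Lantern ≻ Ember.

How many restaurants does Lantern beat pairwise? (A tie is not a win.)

Lantern against each rival (19 friends):
Lantern–Juniper: Lantern 10–9.
Lantern vs Ember: 6+3+2 = 11 for Lantern, 8 for Ember — Lantern by 11–8.
Lantern–Isola: Isola 18–1.
Lantern vs Maru: 5 to 14, Maru.
Lantern vs Basil: Lantern is ranked higher on 3+3+1 = 7 ballots, Basil on 12. Basil wins 12–7.
Lantern beats Juniper, Ember; loses to Isola, Maru, Basil — 2 pairwise wins.

2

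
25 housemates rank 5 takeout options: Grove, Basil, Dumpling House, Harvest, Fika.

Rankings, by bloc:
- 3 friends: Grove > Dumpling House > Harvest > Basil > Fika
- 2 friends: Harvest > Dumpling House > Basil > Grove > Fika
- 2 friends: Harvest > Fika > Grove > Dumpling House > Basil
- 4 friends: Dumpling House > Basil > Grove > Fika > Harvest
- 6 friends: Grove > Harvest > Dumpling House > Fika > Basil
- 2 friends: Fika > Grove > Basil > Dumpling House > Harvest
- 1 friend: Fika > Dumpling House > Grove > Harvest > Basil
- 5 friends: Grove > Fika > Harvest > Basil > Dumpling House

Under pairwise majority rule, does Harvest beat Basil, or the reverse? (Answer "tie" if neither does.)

Ballots ranking Harvest above Basil: 3 + 2 + 2 + 6 + 1 + 5 = 19.
Ballots ranking Basil above Harvest: 25 − 19 = 6.
Harvest wins the head-to-head 19–6.

Harvest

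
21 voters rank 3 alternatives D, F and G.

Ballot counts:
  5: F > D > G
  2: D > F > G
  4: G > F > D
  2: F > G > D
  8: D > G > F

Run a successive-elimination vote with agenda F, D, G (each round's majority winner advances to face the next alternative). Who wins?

G

Round 1: F vs D — 11–10, F advances.
Round 2: F vs G — 9–12, G advances.
The agenda winner is G.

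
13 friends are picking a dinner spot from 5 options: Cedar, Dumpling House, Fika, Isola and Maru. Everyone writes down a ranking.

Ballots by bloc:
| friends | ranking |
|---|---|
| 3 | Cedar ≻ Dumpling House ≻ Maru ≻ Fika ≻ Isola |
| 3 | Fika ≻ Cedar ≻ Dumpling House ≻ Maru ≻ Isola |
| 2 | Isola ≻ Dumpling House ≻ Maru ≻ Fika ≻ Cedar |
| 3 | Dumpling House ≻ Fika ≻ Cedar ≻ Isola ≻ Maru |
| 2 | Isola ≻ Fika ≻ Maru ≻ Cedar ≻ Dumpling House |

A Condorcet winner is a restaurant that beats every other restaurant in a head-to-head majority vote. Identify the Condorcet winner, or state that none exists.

none

Head-to-head results (13 friends):
Cedar vs Dumpling House: Cedar wins 8–5.
Cedar–Fika: Fika 10–3.
Cedar vs Isola: Cedar wins 9–4.
Cedar vs Maru: Cedar, 9–4.
Dumpling House vs Fika: Dumpling House, 8–5.
Dumpling House vs Isola: Dumpling House wins 9–4.
Dumpling House vs Maru: Dumpling House, 11–2.
Fika vs Isola: Fika, 9–4.
Fika–Maru: Fika 8–5.
Isola vs Maru: Isola wins 7–6.
Every restaurant loses at least once (Cedar loses to Fika; Dumpling House loses to Cedar; Fika loses to Dumpling House; Isola loses to Cedar; Maru loses to Cedar). The majority relation contains the cycle Cedar > Dumpling House > Fika > Cedar, so there is no Condorcet winner.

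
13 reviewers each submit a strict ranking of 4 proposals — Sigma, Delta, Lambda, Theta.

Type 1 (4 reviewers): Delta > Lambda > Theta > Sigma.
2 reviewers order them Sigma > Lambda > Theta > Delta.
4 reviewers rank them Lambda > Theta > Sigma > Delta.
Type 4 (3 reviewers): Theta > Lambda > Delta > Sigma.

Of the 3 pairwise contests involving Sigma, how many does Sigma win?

0

Sigma against each rival (13 reviewers):
Sigma–Delta: Delta 7–6.
Sigma vs Lambda: 2 for Sigma, 11 for Lambda — Lambda by 11–2.
Sigma vs Theta: Theta wins 11–2.
Sigma beats no one; loses to Delta, Lambda, Theta — 0 pairwise wins.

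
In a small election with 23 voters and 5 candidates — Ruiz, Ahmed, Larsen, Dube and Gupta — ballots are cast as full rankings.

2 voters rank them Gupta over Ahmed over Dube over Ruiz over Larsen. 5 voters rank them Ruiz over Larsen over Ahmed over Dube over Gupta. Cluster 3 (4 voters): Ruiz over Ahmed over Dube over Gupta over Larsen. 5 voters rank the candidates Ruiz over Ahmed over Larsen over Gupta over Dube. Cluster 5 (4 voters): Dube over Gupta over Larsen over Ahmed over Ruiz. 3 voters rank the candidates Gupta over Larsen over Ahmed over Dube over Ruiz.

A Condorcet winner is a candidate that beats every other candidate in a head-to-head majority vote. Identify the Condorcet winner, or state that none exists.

Ruiz

Head-to-head results (23 voters):
Ruiz vs Ahmed: Ruiz preferred on 5+4+5 = 14 ballots; Ruiz wins 14–9.
Ruiz vs Larsen: Ruiz wins 16–7.
Ruiz vs Dube: 14 to 9, Ruiz.
Ruiz vs Gupta: Ruiz is ranked higher on 5+4+5 = 14 ballots, Gupta on 9. Ruiz wins 14–9.
Ahmed vs Larsen: Larsen, 12–11.
Ahmed vs Dube: Ahmed preferred on 2+5+4+5+3 = 19 ballots; Ahmed wins 19–4.
Ahmed vs Gupta: 5+4+5 = 14 for Ahmed, 9 for Gupta — Ahmed by 14–9.
Larsen vs Dube: Larsen, 13–10.
Larsen–Gupta: Gupta 13–10.
Dube vs Gupta: Dube, 13–10.
Ruiz defeats every rival head-to-head and is the Condorcet winner.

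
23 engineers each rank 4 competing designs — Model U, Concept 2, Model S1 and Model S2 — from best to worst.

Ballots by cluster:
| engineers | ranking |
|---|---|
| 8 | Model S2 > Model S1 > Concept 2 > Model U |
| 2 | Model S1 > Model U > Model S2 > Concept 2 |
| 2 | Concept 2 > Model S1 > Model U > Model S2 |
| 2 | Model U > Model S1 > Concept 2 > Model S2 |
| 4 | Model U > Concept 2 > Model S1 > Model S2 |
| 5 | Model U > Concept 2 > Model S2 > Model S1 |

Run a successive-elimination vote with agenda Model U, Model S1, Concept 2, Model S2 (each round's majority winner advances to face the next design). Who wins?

Round 1: Model U vs Model S1 — 11–12, Model S1 advances.
Round 2: Model S1 vs Concept 2 — 12–11, Model S1 advances.
Round 3: Model S1 vs Model S2 — 10–13, Model S2 advances.
The agenda winner is Model S2.

Model S2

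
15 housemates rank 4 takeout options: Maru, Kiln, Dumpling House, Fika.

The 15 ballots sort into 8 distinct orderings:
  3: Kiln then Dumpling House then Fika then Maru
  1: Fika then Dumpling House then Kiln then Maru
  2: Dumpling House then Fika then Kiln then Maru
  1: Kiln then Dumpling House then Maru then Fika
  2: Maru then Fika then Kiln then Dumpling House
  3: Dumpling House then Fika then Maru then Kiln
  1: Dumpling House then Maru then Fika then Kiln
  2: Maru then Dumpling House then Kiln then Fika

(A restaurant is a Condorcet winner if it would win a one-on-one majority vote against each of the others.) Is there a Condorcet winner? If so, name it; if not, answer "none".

Head-to-head results (15 friends):
Maru vs Kiln: Maru is ranked higher on 2+3+1+2 = 8 ballots, Kiln on 7. Maru wins 8–7.
Maru vs Dumpling House: Maru preferred on 2+2 = 4 ballots; Dumpling House wins 11–4.
Maru vs Fika: 1+2+1+2 = 6 for Maru, 9 for Fika — Fika by 9–6.
Kiln vs Dumpling House: 6 to 9, Dumpling House.
Kiln vs Fika: Kiln preferred on 3+1+2 = 6 ballots; Fika wins 9–6.
Dumpling House vs Fika: Dumpling House is ranked higher on 3+2+1+3+1+2 = 12 ballots, Fika on 3. Dumpling House wins 12–3.
Dumpling House wins every pairwise contest, so Dumpling House is the Condorcet winner.

Dumpling House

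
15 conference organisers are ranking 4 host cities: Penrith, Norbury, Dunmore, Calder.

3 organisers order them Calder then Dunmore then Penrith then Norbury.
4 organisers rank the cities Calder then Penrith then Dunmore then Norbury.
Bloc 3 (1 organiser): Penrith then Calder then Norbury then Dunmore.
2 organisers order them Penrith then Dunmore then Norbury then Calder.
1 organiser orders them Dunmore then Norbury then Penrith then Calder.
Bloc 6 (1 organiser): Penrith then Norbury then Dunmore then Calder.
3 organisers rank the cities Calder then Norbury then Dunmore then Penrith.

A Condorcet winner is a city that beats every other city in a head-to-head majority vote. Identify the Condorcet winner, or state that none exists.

Calder

Head-to-head results (15 organisers):
Penrith vs Norbury: Penrith wins 11–4.
Penrith–Dunmore: Penrith 8–7.
Penrith vs Calder: Calder wins 10–5.
Norbury vs Dunmore: Dunmore, 10–5.
Norbury–Calder: Calder 11–4.
Dunmore vs Calder: Calder wins 11–4.
Calder defeats every rival head-to-head and is the Condorcet winner.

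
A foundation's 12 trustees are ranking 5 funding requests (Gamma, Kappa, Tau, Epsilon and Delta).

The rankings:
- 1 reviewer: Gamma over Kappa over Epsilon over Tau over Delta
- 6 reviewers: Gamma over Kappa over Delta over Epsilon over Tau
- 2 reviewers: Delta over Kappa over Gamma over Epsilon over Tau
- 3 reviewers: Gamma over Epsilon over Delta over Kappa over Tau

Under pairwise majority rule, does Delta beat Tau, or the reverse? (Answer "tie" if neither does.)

Delta

Ballots ranking Delta above Tau: 6 + 2 + 3 = 11.
Ballots ranking Tau above Delta: 12 − 11 = 1.
Delta wins the head-to-head 11–1.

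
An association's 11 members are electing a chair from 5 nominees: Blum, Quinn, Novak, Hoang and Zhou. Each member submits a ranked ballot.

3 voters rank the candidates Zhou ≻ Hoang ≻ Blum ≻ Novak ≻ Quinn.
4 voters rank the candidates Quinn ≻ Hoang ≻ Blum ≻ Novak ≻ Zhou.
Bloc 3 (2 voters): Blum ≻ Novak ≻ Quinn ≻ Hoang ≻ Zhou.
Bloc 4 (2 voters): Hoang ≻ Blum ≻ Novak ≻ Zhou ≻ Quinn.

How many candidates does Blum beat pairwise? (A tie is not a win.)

3

Blum against each rival (11 voters):
Blum vs Quinn: Blum wins 7–4.
Blum–Novak: Blum 11–0.
Blum vs Hoang: Hoang, 9–2.
Blum vs Zhou: 8 to 3, Blum.
Blum beats Quinn, Novak, Zhou; loses to Hoang — 3 pairwise wins.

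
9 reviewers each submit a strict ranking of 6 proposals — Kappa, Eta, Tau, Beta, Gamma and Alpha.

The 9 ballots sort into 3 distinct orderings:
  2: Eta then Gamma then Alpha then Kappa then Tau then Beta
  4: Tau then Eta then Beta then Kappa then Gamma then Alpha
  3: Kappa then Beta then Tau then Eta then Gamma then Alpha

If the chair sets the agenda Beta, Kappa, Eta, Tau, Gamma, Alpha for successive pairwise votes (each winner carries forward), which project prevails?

Tau

Round 1: Beta vs Kappa — 4–5, Kappa advances.
Round 2: Kappa vs Eta — 3–6, Eta advances.
Round 3: Eta vs Tau — 2–7, Tau advances.
Round 4: Tau vs Gamma — 7–2, Tau advances.
Round 5: Tau vs Alpha — 7–2, Tau advances.
The agenda winner is Tau.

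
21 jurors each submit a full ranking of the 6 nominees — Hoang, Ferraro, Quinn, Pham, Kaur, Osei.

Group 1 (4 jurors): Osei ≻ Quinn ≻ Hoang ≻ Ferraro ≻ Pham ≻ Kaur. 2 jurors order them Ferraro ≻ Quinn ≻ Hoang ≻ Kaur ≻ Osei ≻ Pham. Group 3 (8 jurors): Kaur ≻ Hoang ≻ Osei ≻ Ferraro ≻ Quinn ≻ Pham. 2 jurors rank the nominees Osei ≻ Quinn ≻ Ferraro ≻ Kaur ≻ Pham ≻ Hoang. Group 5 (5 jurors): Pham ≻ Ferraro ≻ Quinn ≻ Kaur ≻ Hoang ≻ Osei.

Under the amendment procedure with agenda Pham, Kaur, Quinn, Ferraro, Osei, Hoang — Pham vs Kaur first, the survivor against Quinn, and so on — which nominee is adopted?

Hoang

Round 1: Pham vs Kaur — 9–12, Kaur advances.
Round 2: Kaur vs Quinn — 8–13, Quinn advances.
Round 3: Quinn vs Ferraro — 6–15, Ferraro advances.
Round 4: Ferraro vs Osei — 7–14, Osei advances.
Round 5: Osei vs Hoang — 6–15, Hoang advances.
Hoang survives the agenda.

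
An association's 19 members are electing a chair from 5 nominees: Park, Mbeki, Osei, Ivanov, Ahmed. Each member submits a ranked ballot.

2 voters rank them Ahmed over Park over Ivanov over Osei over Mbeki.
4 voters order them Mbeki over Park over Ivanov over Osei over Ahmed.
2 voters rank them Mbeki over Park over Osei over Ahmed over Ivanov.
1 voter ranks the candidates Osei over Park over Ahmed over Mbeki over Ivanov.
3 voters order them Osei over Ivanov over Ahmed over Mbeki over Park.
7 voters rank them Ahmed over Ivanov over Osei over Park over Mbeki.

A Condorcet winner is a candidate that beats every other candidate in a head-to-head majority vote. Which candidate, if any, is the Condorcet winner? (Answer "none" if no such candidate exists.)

none

Head-to-head results (19 voters):
Park–Mbeki: Park 10–9.
Park vs Osei: Osei, 11–8.
Park–Ivanov: Ivanov 10–9.
Park vs Ahmed: Ahmed wins 12–7.
Mbeki vs Osei: Osei wins 13–6.
Mbeki–Ivanov: Ivanov 12–7.
Mbeki vs Ahmed: Ahmed, 13–6.
Osei vs Ivanov: Ivanov wins 13–6.
Osei vs Ahmed: Osei, 10–9.
Ivanov–Ahmed: Ahmed 12–7.
No candidate is unbeaten: Park loses to Osei; Mbeki loses to Park; Osei loses to Ivanov; Ivanov loses to Ahmed; Ahmed loses to Osei. In particular Osei → Ahmed → Ivanov → Osei is a majority cycle — no Condorcet winner exists.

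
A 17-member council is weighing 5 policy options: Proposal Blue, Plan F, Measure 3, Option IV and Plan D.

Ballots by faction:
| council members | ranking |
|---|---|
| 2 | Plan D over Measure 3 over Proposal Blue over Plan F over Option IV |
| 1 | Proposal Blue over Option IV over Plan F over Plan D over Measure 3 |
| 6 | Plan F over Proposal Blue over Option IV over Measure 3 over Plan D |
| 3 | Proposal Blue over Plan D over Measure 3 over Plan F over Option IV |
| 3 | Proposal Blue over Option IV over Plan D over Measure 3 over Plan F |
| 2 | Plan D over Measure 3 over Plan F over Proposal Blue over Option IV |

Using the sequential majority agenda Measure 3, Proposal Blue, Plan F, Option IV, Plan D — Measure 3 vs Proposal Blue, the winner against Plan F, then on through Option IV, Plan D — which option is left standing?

Round 1: Measure 3 vs Proposal Blue — 4–13, Proposal Blue advances.
Round 2: Proposal Blue vs Plan F — 9–8, Proposal Blue advances.
Round 3: Proposal Blue vs Option IV — 17–0, Proposal Blue advances.
Round 4: Proposal Blue vs Plan D — 13–4, Proposal Blue advances.
The agenda winner is Proposal Blue.

Proposal Blue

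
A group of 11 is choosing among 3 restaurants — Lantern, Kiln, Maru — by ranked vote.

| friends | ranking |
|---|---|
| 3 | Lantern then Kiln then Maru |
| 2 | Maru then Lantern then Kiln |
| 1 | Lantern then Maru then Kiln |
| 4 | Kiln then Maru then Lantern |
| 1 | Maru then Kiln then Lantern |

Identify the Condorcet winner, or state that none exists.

none

Pairwise majorities:
Lantern vs Kiln: 6 to 5, Lantern.
Lantern vs Maru: 3+1 = 4 for Lantern, 7 for Maru — Maru by 7–4.
Kiln vs Maru: Kiln preferred on 3+4 = 7 ballots; Kiln wins 7–4.
Every restaurant loses at least once (Lantern loses to Maru; Kiln loses to Lantern; Maru loses to Kiln). The majority relation contains the cycle Lantern → Kiln → Maru → Lantern, so there is no Condorcet winner.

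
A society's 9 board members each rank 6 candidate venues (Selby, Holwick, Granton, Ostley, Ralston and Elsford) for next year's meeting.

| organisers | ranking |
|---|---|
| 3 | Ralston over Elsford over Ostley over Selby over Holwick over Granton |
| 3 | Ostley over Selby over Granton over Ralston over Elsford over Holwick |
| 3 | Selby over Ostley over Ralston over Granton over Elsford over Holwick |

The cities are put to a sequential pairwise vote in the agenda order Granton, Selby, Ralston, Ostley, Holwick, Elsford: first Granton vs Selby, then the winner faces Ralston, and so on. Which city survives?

Round 1: Granton vs Selby — 0–9, Selby advances.
Round 2: Selby vs Ralston — 6–3, Selby advances.
Round 3: Selby vs Ostley — 3–6, Ostley advances.
Round 4: Ostley vs Holwick — 9–0, Ostley advances.
Round 5: Ostley vs Elsford — 6–3, Ostley advances.
The agenda winner is Ostley.

Ostley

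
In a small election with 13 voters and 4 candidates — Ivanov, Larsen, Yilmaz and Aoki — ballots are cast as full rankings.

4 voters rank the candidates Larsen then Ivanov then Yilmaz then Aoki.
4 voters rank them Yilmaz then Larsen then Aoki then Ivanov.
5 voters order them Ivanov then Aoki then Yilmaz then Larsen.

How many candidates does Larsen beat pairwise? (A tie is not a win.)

2

Larsen against each rival (13 voters):
Larsen vs Ivanov: 8 to 5, Larsen.
Larsen vs Yilmaz: Yilmaz, 9–4.
Larsen vs Aoki: Larsen preferred on 4+4 = 8 ballots; Larsen wins 8–5.
Larsen beats Ivanov, Aoki; loses to Yilmaz — 2 pairwise wins.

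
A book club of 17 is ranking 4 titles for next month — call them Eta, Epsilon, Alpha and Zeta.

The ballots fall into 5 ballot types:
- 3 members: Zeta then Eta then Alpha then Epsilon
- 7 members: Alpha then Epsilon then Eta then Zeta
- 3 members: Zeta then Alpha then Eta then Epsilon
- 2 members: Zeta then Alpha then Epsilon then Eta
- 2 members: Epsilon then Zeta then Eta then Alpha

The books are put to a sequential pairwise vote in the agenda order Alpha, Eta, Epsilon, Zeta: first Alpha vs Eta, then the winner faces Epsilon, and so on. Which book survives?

Zeta

Round 1: Alpha vs Eta — 12–5, Alpha advances.
Round 2: Alpha vs Epsilon — 15–2, Alpha advances.
Round 3: Alpha vs Zeta — 7–10, Zeta advances.
Zeta survives the agenda.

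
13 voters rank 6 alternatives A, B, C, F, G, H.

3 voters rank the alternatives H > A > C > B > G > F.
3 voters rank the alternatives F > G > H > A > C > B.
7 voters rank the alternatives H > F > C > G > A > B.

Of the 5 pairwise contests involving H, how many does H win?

H against each rival (13 voters):
H vs A: 3+3+7 = 13 for H, 0 for A — H by 13–0.
H vs B: H wins 13–0.
H–C: H 13–0.
H vs F: H is ranked higher on 3+7 = 10 ballots, F on 3. H wins 10–3.
H vs G: 10 to 3, H.
H beats A, B, C, F, G — 5 pairwise wins.

5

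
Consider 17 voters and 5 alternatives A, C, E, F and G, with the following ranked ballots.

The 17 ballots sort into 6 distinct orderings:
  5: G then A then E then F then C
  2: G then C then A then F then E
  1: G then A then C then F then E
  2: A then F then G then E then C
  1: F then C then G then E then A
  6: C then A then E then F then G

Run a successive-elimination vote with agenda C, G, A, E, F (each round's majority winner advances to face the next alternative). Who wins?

F

Round 1: C vs G — 7–10, G advances.
Round 2: G vs A — 9–8, G advances.
Round 3: G vs E — 11–6, G advances.
Round 4: G vs F — 8–9, F advances.
F survives the agenda.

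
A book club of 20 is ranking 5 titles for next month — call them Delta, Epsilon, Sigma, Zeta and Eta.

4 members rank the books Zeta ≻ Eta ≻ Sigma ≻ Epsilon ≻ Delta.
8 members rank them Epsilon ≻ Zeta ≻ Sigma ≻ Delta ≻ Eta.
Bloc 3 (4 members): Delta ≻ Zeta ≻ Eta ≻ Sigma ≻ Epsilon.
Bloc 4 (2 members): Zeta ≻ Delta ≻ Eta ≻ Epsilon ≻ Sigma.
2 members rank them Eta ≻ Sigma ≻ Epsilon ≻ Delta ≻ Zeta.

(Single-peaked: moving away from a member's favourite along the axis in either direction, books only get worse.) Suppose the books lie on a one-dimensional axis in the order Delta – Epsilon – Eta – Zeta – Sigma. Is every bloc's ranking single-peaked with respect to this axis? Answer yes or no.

no

Axis positions: Delta=1, Epsilon=2, Eta=3, Zeta=4, Sigma=5.
Bloc 1 (peak Zeta at position 4): ranking walks positions 4-3-5-2-1, expanding outward from the peak — single-peaked.
Bloc 2: ranking walks positions 2-4-5-1-3; Zeta is ranked above Eta even though Eta lies between Zeta and the peak Epsilon on the axis — preferences dip and rise again. Not single-peaked.
Bloc 3: ranking walks positions 1-4-3-5-2; Zeta is ranked above Epsilon even though Epsilon lies between Zeta and the peak Delta on the axis — preferences dip and rise again. Not single-peaked.
Bloc 4: ranking walks positions 4-1-3-2-5; Delta is ranked above Eta even though Eta lies between Delta and the peak Zeta on the axis — preferences dip and rise again. Not single-peaked.
Bloc 5: ranking walks positions 3-5-2-1-4; Sigma is ranked above Zeta even though Zeta lies between Sigma and the peak Eta on the axis — preferences dip and rise again. Not single-peaked.
Bloc 2 violates single-peakedness, so the profile is not single-peaked on this axis.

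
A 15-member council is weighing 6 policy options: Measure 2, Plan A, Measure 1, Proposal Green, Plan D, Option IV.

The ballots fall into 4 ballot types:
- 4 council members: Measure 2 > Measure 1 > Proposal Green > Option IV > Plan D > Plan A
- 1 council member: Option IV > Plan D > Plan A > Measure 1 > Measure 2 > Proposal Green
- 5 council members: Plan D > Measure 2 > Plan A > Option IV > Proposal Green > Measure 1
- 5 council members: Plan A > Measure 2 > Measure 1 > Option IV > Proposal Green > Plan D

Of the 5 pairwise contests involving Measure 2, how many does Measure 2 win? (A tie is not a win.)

5

Measure 2 against each rival (15 council members):
Measure 2 vs Plan A: Measure 2 is ranked higher on 4+5 = 9 ballots, Plan A on 6. Measure 2 wins 9–6.
Measure 2 vs Measure 1: 14 to 1, Measure 2.
Measure 2 vs Proposal Green: Measure 2 is ranked higher on 4+1+5+5 = 15 ballots, Proposal Green on 0. Measure 2 wins 15–0.
Measure 2 vs Plan D: Measure 2 wins 9–6.
Measure 2 vs Option IV: Measure 2 wins 14–1.
Measure 2 beats Plan A, Measure 1, Proposal Green, Plan D, Option IV — 5 pairwise wins.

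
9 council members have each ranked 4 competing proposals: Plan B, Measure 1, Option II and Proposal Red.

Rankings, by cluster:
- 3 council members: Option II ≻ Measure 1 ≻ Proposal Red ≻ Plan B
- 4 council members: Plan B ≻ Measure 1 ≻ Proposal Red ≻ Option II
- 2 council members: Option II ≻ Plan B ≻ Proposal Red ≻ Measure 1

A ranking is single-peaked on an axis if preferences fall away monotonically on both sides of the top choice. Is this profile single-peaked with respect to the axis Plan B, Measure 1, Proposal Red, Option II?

Axis positions: Plan B=1, Measure 1=2, Proposal Red=3, Option II=4.
Cluster 1: ranking walks positions 4-2-3-1; Measure 1 is ranked above Proposal Red even though Proposal Red lies between Measure 1 and the peak Option II on the axis — preferences dip and rise again. Not single-peaked.
Cluster 2 (peak Plan B at position 1): ranking walks positions 1-2-3-4, expanding outward from the peak — single-peaked.
Cluster 3: ranking walks positions 4-1-3-2; Plan B is ranked above Proposal Red even though Proposal Red lies between Plan B and the peak Option II on the axis — preferences dip and rise again. Not single-peaked.
Cluster 1 violates single-peakedness, so the profile is not single-peaked on this axis.

no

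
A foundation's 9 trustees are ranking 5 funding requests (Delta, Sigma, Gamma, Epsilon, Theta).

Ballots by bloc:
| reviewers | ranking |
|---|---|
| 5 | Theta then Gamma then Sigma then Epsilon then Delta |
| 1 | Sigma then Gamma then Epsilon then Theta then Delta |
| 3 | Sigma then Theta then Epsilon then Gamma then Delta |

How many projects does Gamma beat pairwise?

3

Gamma against each rival (9 reviewers):
Gamma vs Delta: 5+1+3 = 9 for Gamma, 0 for Delta — Gamma by 9–0.
Gamma vs Sigma: 5 to 4, Gamma.
Gamma vs Epsilon: Gamma preferred on 5+1 = 6 ballots; Gamma wins 6–3.
Gamma vs Theta: 1 for Gamma, 8 for Theta — Theta by 8–1.
Gamma beats Delta, Sigma, Epsilon; loses to Theta — 3 pairwise wins.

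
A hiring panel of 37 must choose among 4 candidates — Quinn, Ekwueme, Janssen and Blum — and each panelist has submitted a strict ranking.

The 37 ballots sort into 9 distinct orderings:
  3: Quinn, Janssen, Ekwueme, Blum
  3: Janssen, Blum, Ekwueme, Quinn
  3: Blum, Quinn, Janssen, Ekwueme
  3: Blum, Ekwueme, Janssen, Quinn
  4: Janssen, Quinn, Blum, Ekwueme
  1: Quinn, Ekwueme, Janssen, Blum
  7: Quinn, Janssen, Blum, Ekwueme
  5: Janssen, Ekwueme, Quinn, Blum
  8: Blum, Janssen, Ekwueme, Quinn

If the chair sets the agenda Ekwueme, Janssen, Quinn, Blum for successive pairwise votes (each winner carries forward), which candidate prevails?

Janssen

Round 1: Ekwueme vs Janssen — 4–33, Janssen advances.
Round 2: Janssen vs Quinn — 23–14, Janssen advances.
Round 3: Janssen vs Blum — 23–14, Janssen advances.
Janssen survives the agenda.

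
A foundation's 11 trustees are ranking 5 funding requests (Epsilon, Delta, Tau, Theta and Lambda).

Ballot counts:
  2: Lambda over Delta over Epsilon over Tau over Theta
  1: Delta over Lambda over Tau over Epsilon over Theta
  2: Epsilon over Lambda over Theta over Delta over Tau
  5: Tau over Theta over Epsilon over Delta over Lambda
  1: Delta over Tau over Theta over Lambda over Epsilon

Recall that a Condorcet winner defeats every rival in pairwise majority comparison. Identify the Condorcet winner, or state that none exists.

Head-to-head results (11 reviewers):
Epsilon vs Delta: 2+5 = 7 for Epsilon, 4 for Delta — Epsilon by 7–4.
Epsilon vs Tau: Epsilon is ranked higher on 2+2 = 4 ballots, Tau on 7. Tau wins 7–4.
Epsilon vs Theta: 5 to 6, Theta.
Epsilon vs Lambda: Epsilon is ranked higher on 2+5 = 7 ballots, Lambda on 4. Epsilon wins 7–4.
Delta vs Tau: 2+1+2+1 = 6 for Delta, 5 for Tau — Delta by 6–5.
Delta vs Theta: 2+1+1 = 4 for Delta, 7 for Theta — Theta by 7–4.
Delta vs Lambda: 7 to 4, Delta.
Tau vs Theta: Tau preferred on 2+1+5+1 = 9 ballots; Tau wins 9–2.
Tau vs Lambda: 6 to 5, Tau.
Theta vs Lambda: 5+1 = 6 for Theta, 5 for Lambda — Theta by 6–5.
Each project drops at least one matchup (Epsilon loses to Tau; Delta loses to Epsilon; Tau loses to Delta; Theta loses to Tau; Lambda loses to Epsilon); the cycle Epsilon beats Delta beats Tau beats Epsilon rules out a Condorcet winner.

none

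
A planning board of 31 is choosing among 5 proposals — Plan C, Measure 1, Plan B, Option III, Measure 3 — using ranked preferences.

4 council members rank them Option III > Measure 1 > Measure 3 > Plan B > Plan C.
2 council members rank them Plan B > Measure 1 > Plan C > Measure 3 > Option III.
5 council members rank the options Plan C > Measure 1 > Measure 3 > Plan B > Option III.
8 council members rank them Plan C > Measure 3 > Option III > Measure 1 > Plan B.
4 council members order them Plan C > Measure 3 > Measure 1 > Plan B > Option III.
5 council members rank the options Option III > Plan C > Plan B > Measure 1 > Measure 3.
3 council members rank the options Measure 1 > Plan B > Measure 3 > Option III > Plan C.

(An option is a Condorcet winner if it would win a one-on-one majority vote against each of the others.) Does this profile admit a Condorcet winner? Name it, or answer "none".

Plan C

Head-to-head results (31 council members):
Plan C vs Measure 1: Plan C is ranked higher on 5+8+4+5 = 22 ballots, Measure 1 on 9. Plan C wins 22–9.
Plan C vs Plan B: 22 to 9, Plan C.
Plan C vs Option III: 19 to 12, Plan C.
Plan C vs Measure 3: Plan C preferred on 2+5+8+4+5 = 24 ballots; Plan C wins 24–7.
Measure 1 vs Plan B: Measure 1 is ranked higher on 4+5+8+4+3 = 24 ballots, Plan B on 7. Measure 1 wins 24–7.
Measure 1 vs Option III: 14 to 17, Option III.
Measure 1 vs Measure 3: 19 to 12, Measure 1.
Plan B vs Option III: Plan B is ranked higher on 2+5+4+3 = 14 ballots, Option III on 17. Option III wins 17–14.
Plan B vs Measure 3: 2+5+3 = 10 for Plan B, 21 for Measure 3 — Measure 3 by 21–10.
Option III vs Measure 3: Option III is ranked higher on 4+5 = 9 ballots, Measure 3 on 22. Measure 3 wins 22–9.
Only Plan C has no losses; Plan C is the Condorcet winner.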